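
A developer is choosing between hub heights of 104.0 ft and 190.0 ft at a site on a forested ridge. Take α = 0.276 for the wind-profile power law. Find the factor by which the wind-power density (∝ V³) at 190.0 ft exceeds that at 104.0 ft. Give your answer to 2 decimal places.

Speed ratio: V_B/V_A = (z_B/z_A)^α = (190.0/104.0)^0.276 = (1.8269)^0.276 = 1.18096
Power-density ratio: P_B/P_A = (V_B/V_A)³ = (1.18096)³ = 1.64704

1.65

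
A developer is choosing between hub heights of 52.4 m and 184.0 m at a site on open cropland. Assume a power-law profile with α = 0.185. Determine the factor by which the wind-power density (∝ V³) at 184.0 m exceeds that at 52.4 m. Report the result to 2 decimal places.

Speed ratio: V_B/V_A = (z_B/z_A)^α = (184.0/52.4)^0.185 = (3.5115)^0.185 = 1.26158
Power-density ratio: P_B/P_A = (V_B/V_A)³ = (1.26158)³ = 2.00791

2.01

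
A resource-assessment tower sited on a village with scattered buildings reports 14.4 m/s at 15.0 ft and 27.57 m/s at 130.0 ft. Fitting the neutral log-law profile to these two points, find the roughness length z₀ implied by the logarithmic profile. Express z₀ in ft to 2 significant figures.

z₀ ≈ 1.4 ft

Log law: V(z) ∝ ln(z/z₀). With r = V₁/V₂ = 14.4/27.57 = 0.52231,
r · ln(z₂/z₀) = ln(z₁/z₀) ⇒ ln z₀ = (ln z₁ − r·ln z₂)/(1 − r)
ln z₀ = (2.70805 − 0.52231×4.86753) / 0.47769 = 0.3469
z₀ = exp(0.3469) = 1.415 ft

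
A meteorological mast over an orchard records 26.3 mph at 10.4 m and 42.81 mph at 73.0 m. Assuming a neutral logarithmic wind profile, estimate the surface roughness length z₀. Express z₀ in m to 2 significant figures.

Log law: V(z) ∝ ln(z/z₀). With r = V₁/V₂ = 26.3/42.81 = 0.61434,
r · ln(z₂/z₀) = ln(z₁/z₀) ⇒ ln z₀ = (ln z₁ − r·ln z₂)/(1 − r)
ln z₀ = (2.34181 − 0.61434×4.29046) / 0.38566 = -0.7623
z₀ = exp(-0.7623) = 0.4666 m

z₀ ≈ 0.47 m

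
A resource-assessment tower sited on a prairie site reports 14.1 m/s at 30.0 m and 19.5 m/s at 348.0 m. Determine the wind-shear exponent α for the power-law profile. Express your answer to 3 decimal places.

α ≈ 0.132

Power law: V₂/V₁ = (z₂/z₁)^α ⇒ α = ln(V₂/V₁) / ln(z₂/z₁)
α = ln(19.5/14.1) / ln(348.0/30.0) = ln(1.3830) / ln(11.6000)
  = 0.32424 / 2.45101 = 0.13229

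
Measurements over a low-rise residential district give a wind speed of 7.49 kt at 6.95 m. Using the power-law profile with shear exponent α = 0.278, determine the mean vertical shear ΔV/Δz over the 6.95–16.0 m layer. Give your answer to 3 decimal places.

0.216 kt/m

Power law: V₂ = V₁ · (z₂/z₁)^α = 7.49 × (2.3022)^0.278 = 9.4440 kt
ΔV/Δz = (9.4440 − 7.49)/(16.0 − 6.95) = 1.9540/9.0500 = 0.21591 kt/m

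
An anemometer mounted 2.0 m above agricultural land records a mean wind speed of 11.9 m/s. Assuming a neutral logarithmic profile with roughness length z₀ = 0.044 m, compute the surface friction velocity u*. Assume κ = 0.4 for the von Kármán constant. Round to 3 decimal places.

u* ≈ 1.247 m/s

Log law: V(z) = (u*/κ) · ln(z/z₀) ⇒ u* = κ · V / ln(z/z₀)
u* = 0.4 × 11.9 / ln(2.0/0.044) = 0.4 × 11.9 / 3.8167
   = 4.7600 / 3.8167 = 1.2471 m/s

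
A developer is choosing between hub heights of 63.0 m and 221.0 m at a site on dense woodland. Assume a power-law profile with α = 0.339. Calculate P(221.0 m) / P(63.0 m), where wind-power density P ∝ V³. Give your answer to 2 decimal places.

3.58

Speed ratio: V_B/V_A = (z_B/z_A)^α = (221.0/63.0)^0.339 = (3.5079)^0.339 = 1.53029
Power-density ratio: P_B/P_A = (V_B/V_A)³ = (1.53029)³ = 3.58358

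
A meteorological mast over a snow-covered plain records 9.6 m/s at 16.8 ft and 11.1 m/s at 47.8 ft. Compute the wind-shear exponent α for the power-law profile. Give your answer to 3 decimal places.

Power law: V₂/V₁ = (z₂/z₁)^α ⇒ α = ln(V₂/V₁) / ln(z₂/z₁)
α = ln(11.1/9.6) / ln(47.8/16.8) = ln(1.1562) / ln(2.8452)
  = 0.14518 / 1.04565 = 0.13884

α ≈ 0.139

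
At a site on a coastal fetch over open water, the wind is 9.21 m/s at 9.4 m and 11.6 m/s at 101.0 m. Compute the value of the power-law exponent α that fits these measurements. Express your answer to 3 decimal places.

Power law: V₂/V₁ = (z₂/z₁)^α ⇒ α = ln(V₂/V₁) / ln(z₂/z₁)
α = ln(11.6/9.21) / ln(101.0/9.4) = ln(1.2595) / ln(10.7447)
  = 0.23072 / 2.37441 = 0.09717

α ≈ 0.097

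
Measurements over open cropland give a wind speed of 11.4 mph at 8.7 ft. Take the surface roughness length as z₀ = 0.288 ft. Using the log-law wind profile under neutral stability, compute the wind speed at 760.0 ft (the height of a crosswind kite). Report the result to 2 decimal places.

26.35 mph

Log law: V(z) ∝ ln(z/z₀), so V₂/V₁ = ln(z₂/z₀) / ln(z₁/z₀).
ln(760.0/0.288) = 7.8781, ln(8.7/0.288) = 3.4081
V₂ = 11.4 × 7.8781/3.4081 = 11.4 × 2.3116 = 26.3519 mph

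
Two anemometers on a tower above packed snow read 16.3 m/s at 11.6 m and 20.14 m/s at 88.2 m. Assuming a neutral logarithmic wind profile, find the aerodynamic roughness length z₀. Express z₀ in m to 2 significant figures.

z₀ ≈ 0.0021 m

Log law: V(z) ∝ ln(z/z₀). With r = V₁/V₂ = 16.3/20.14 = 0.80933,
r · ln(z₂/z₀) = ln(z₁/z₀) ⇒ ln z₀ = (ln z₁ − r·ln z₂)/(1 − r)
ln z₀ = (2.45101 − 0.80933×4.47961) / 0.19067 = -6.1600
z₀ = exp(-6.1600) = 0.002112 m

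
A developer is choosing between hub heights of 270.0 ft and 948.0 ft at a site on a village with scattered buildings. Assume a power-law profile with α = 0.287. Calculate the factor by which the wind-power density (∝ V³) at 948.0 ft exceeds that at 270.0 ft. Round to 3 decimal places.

Speed ratio: V_B/V_A = (z_B/z_A)^α = (948.0/270.0)^0.287 = (3.5111)^0.287 = 1.43398
Power-density ratio: P_B/P_A = (V_B/V_A)³ = (1.43398)³ = 2.94868

2.949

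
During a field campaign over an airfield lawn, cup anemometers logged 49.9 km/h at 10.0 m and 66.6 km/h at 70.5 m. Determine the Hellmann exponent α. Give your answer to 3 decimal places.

α ≈ 0.148

Power law: V₂/V₁ = (z₂/z₁)^α ⇒ α = ln(V₂/V₁) / ln(z₂/z₁)
α = ln(66.6/49.9) / ln(70.5/10.0) = ln(1.3347) / ln(7.0500)
  = 0.28868 / 1.95303 = 0.14781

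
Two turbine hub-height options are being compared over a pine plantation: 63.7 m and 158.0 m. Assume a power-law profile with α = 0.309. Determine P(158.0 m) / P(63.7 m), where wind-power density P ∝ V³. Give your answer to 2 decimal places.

2.32

Speed ratio: V_B/V_A = (z_B/z_A)^α = (158.0/63.7)^0.309 = (2.4804)^0.309 = 1.32405
Power-density ratio: P_B/P_A = (V_B/V_A)³ = (1.32405)³ = 2.32123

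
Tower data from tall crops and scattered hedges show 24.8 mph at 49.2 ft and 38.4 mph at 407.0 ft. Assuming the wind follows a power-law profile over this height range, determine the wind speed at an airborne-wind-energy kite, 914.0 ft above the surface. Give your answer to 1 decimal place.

First find α: α = ln(V₂/V₁)/ln(z₂/z₁) = ln(38.4/24.8)/ln(407.0/49.2) = 0.43721/2.11292 = 0.2069
Extrapolate from 407.0 ft to 914.0 ft: V₃ = 38.4 × (914.0/407.0)^0.2069 = 38.4 × 1.1822 = 45.3978 mph

45.4 mph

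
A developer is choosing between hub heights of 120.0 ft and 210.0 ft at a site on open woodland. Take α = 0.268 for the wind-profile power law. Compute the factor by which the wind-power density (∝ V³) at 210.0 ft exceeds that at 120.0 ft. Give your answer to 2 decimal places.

Speed ratio: V_B/V_A = (z_B/z_A)^α = (210.0/120.0)^0.268 = (1.7500)^0.268 = 1.16181
Power-density ratio: P_B/P_A = (V_B/V_A)³ = (1.16181)³ = 1.56820

1.57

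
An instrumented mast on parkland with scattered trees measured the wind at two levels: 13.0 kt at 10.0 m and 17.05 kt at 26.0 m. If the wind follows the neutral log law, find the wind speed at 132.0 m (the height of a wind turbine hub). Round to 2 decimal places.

Log law: V ∝ ln(z/z₀). From the pair, with r = V₁/V₂ = 0.76246,
ln z₀ = (ln z₁ − r·ln z₂)/(1 − r) = (2.3026 − 0.76246×3.2581)/0.23754 = -0.7645 → z₀ = 0.4656 m
V₃ = V₁ · ln(z₃/z₀)/ln(z₁/z₀) = 13.0 × 5.6473/3.0671 = 23.9364 kt

23.94 kt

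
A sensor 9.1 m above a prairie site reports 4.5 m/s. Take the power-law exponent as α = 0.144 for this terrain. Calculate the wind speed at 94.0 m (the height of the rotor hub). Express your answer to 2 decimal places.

Power-law profile: V₂ = V₁ · (z₂/z₁)^α
V₂ = 4.5 × (94.0/9.1)^0.144 = 4.5 × (10.3297)^0.144
    = 4.5 × 1.3997 = 6.2986 m/s

6.30 m/s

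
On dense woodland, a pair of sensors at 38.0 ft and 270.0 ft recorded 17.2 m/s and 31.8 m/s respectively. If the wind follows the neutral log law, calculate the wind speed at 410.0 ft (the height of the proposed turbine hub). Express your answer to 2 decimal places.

34.91 m/s

Log law: V ∝ ln(z/z₀). From the pair, with r = V₁/V₂ = 0.54088,
ln z₀ = (ln z₁ − r·ln z₂)/(1 − r) = (3.6376 − 0.54088×5.5984)/0.45912 = 1.3276 → z₀ = 3.772 ft
V₃ = V₁ · ln(z₃/z₀)/ln(z₁/z₀) = 17.2 × 4.6886/2.3100 = 34.9104 m/s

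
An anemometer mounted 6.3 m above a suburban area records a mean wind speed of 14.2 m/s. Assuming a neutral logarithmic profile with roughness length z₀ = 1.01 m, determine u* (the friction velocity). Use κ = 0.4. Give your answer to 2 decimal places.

Log law: V(z) = (u*/κ) · ln(z/z₀) ⇒ u* = κ · V / ln(z/z₀)
u* = 0.4 × 14.2 / ln(6.3/1.01) = 0.4 × 14.2 / 1.8306
   = 5.6800 / 1.8306 = 3.1028 m/s

u* ≈ 3.10 m/s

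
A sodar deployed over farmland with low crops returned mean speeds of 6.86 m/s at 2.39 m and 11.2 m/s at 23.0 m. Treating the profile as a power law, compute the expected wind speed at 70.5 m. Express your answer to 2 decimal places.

First find α: α = ln(V₂/V₁)/ln(z₂/z₁) = ln(11.2/6.86)/ln(23.0/2.39) = 0.49021/2.26420 = 0.2165
Extrapolate from 23.0 m to 70.5 m: V₃ = 11.2 × (70.5/23.0)^0.2165 = 11.2 × 1.2744 = 14.2738 m/s

14.27 m/s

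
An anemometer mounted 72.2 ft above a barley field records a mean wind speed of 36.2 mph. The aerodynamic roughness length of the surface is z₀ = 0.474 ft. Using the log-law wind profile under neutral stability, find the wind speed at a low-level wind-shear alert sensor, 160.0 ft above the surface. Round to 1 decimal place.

Log law: V(z) ∝ ln(z/z₀), so V₂/V₁ = ln(z₂/z₀) / ln(z₁/z₀).
ln(160.0/0.474) = 5.8217, ln(72.2/0.474) = 5.0260
V₂ = 36.2 × 5.8217/5.0260 = 36.2 × 1.1583 = 41.9313 mph

41.9 mph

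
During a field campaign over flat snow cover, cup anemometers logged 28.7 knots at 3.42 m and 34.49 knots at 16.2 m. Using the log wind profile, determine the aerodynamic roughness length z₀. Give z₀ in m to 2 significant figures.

Log law: V(z) ∝ ln(z/z₀). With r = V₁/V₂ = 28.7/34.49 = 0.83213,
r · ln(z₂/z₀) = ln(z₁/z₀) ⇒ ln z₀ = (ln z₁ − r·ln z₂)/(1 − r)
ln z₀ = (1.22964 − 0.83213×2.78501) / 0.16787 = -6.4801
z₀ = exp(-6.4801) = 0.001534 m

z₀ ≈ 0.0015 m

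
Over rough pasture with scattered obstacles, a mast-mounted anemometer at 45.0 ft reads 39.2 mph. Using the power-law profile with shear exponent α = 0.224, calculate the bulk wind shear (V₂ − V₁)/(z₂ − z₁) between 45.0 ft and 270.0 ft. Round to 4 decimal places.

Power law: V₂ = V₁ · (z₂/z₁)^α = 39.2 × (6.0000)^0.224 = 58.5588 mph
ΔV/Δz = (58.5588 − 39.2)/(270.0 − 45.0) = 19.3588/225.0000 = 0.08604 mph/ft

0.0860 mph/ft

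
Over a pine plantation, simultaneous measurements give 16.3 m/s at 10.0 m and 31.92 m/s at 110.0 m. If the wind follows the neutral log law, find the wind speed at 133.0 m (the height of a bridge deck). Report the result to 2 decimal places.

33.16 m/s

Log law: V ∝ ln(z/z₀). From the pair, with r = V₁/V₂ = 0.51065,
ln z₀ = (ln z₁ − r·ln z₂)/(1 − r) = (2.3026 − 0.51065×4.7005)/0.48935 = -0.1997 → z₀ = 0.8190 m
V₃ = V₁ · ln(z₃/z₀)/ln(z₁/z₀) = 16.3 × 5.0900/2.5023 = 33.1568 m/s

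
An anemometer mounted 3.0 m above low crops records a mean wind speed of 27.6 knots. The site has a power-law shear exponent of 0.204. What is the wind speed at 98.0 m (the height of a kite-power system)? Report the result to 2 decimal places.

Power-law profile: V₂ = V₁ · (z₂/z₁)^α
V₂ = 27.6 × (98.0/3.0)^0.204 = 27.6 × (32.6667)^0.204
    = 27.6 × 2.0365 = 56.2065 knots

56.21 knots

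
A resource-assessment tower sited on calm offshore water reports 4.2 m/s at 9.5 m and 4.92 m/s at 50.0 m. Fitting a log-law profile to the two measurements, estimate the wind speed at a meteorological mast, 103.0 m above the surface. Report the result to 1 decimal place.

5.2 m/s

Log law: V ∝ ln(z/z₀). From the pair, with r = V₁/V₂ = 0.85366,
ln z₀ = (ln z₁ − r·ln z₂)/(1 − r) = (2.2513 − 0.85366×3.9120)/0.14634 = -7.4363 → z₀ = 0.0005895 m
V₃ = V₁ · ln(z₃/z₀)/ln(z₁/z₀) = 4.2 × 12.0710/9.6876 = 5.2333 m/s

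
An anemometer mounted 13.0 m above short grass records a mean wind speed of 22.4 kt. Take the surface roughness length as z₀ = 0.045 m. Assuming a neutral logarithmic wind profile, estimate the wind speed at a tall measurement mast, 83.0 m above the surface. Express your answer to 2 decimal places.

29.73 kt

Log law: V(z) ∝ ln(z/z₀), so V₂/V₁ = ln(z₂/z₀) / ln(z₁/z₀).
ln(83.0/0.045) = 7.5199, ln(13.0/0.045) = 5.6660
V₂ = 22.4 × 7.5199/5.6660 = 22.4 × 1.3272 = 29.7291 kt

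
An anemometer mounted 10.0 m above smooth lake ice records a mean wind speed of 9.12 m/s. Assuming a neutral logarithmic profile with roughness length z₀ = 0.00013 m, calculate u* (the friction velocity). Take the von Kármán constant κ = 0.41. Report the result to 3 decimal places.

Log law: V(z) = (u*/κ) · ln(z/z₀) ⇒ u* = κ · V / ln(z/z₀)
u* = 0.41 × 9.12 / ln(10.0/0.00013) = 0.41 × 9.12 / 11.2506
   = 3.7392 / 11.2506 = 0.3324 m/s

u* ≈ 0.332 m/s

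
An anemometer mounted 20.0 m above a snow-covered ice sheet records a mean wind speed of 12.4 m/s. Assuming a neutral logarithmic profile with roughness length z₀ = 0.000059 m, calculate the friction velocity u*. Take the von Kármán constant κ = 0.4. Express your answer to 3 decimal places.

Log law: V(z) = (u*/κ) · ln(z/z₀) ⇒ u* = κ · V / ln(z/z₀)
u* = 0.4 × 12.4 / ln(20.0/0.000059) = 0.4 × 12.4 / 12.7337
   = 4.9600 / 12.7337 = 0.3895 m/s

u* ≈ 0.390 m/s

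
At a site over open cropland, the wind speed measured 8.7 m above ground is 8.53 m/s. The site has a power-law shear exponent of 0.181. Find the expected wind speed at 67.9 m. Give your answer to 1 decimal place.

12.4 m/s

Power-law profile: V₂ = V₁ · (z₂/z₁)^α
V₂ = 8.53 × (67.9/8.7)^0.181 = 8.53 × (7.8046)^0.181
    = 8.53 × 1.4505 = 12.3727 m/s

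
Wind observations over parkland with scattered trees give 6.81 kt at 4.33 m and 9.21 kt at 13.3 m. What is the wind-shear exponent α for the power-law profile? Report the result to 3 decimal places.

Power law: V₂/V₁ = (z₂/z₁)^α ⇒ α = ln(V₂/V₁) / ln(z₂/z₁)
α = ln(9.21/6.81) / ln(13.3/4.33) = ln(1.3524) / ln(3.0716)
  = 0.30190 / 1.12220 = 0.26902

α ≈ 0.269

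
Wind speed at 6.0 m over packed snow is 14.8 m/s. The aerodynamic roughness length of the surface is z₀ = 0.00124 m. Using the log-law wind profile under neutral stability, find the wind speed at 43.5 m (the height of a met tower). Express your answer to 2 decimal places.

18.26 m/s

Log law: V(z) ∝ ln(z/z₀), so V₂/V₁ = ln(z₂/z₀) / ln(z₁/z₀).
ln(43.5/0.00124) = 10.4654, ln(6.0/0.00124) = 8.4844
V₂ = 14.8 × 10.4654/8.4844 = 14.8 × 1.2335 = 18.2556 m/s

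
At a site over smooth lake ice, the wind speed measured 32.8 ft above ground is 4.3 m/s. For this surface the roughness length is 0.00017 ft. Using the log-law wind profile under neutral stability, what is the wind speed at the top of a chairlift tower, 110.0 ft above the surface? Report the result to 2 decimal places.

Log law: V(z) ∝ ln(z/z₀), so V₂/V₁ = ln(z₂/z₀) / ln(z₁/z₀).
ln(110.0/0.00017) = 13.3802, ln(32.8/0.00017) = 12.1701
V₂ = 4.3 × 13.3802/12.1701 = 4.3 × 1.0994 = 4.7275 m/s

4.73 m/s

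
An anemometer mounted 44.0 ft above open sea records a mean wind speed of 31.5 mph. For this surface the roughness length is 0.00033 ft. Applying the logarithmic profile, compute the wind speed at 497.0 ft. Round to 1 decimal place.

Log law: V(z) ∝ ln(z/z₀), so V₂/V₁ = ln(z₂/z₀) / ln(z₁/z₀).
ln(497.0/0.00033) = 14.2250, ln(44.0/0.00033) = 11.8006
V₂ = 31.5 × 14.2250/11.8006 = 31.5 × 1.2054 = 37.9716 mph

38.0 mph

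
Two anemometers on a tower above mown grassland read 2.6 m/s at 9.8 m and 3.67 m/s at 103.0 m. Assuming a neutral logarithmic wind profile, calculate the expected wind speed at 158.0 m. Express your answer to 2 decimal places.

Log law: V ∝ ln(z/z₀). From the pair, with r = V₁/V₂ = 0.70845,
ln z₀ = (ln z₁ − r·ln z₂)/(1 − r) = (2.2824 − 0.70845×4.6347)/0.29155 = -3.4336 → z₀ = 0.03227 m
V₃ = V₁ · ln(z₃/z₀)/ln(z₁/z₀) = 2.6 × 8.4962/5.7160 = 3.8646 m/s

3.86 m/s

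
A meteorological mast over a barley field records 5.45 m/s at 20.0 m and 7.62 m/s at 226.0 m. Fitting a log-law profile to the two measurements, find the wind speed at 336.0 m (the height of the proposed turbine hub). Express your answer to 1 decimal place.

Log law: V ∝ ln(z/z₀). From the pair, with r = V₁/V₂ = 0.71522,
ln z₀ = (ln z₁ − r·ln z₂)/(1 − r) = (2.9957 − 0.71522×5.4205)/0.28478 = -3.0942 → z₀ = 0.04531 m
V₃ = V₁ · ln(z₃/z₀)/ln(z₁/z₀) = 5.45 × 8.9113/6.0899 = 7.9749 m/s

8.0 m/s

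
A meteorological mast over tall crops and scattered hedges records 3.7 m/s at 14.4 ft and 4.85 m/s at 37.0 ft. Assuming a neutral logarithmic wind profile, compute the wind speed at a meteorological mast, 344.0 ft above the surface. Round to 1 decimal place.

Log law: V ∝ ln(z/z₀). From the pair, with r = V₁/V₂ = 0.76289,
ln z₀ = (ln z₁ − r·ln z₂)/(1 − r) = (2.6672 − 0.76289×3.6109)/0.23711 = -0.3690 → z₀ = 0.6914 ft
V₃ = V₁ · ln(z₃/z₀)/ln(z₁/z₀) = 3.7 × 6.2096/3.0362 = 7.5672 m/s

7.6 m/s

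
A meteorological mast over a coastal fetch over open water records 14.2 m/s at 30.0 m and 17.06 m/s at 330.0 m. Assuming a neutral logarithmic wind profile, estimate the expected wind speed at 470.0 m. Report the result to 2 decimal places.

17.48 m/s

Log law: V ∝ ln(z/z₀). From the pair, with r = V₁/V₂ = 0.83236,
ln z₀ = (ln z₁ − r·ln z₂)/(1 − r) = (3.4012 − 0.83236×5.7991)/0.16764 = -8.5044 → z₀ = 0.0002026 m
V₃ = V₁ · ln(z₃/z₀)/ln(z₁/z₀) = 14.2 × 14.6572/11.9056 = 17.4818 m/s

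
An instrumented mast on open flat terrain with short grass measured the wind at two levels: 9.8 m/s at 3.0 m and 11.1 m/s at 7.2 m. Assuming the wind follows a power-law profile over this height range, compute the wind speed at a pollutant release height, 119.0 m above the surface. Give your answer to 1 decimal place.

First find α: α = ln(V₂/V₁)/ln(z₂/z₁) = ln(11.1/9.8)/ln(7.2/3.0) = 0.12456/0.87547 = 0.1423
Extrapolate from 7.2 m to 119.0 m: V₃ = 11.1 × (119.0/7.2)^0.1423 = 11.1 × 1.4905 = 16.5444 m/s

16.5 m/s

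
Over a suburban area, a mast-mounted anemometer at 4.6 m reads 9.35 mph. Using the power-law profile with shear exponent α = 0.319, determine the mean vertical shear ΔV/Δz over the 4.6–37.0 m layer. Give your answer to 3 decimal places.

Power law: V₂ = V₁ · (z₂/z₁)^α = 9.35 × (8.0435)^0.319 = 18.1823 mph
ΔV/Δz = (18.1823 − 9.35)/(37.0 − 4.6) = 8.8323/32.4000 = 0.27260 mph/m

0.273 mph/m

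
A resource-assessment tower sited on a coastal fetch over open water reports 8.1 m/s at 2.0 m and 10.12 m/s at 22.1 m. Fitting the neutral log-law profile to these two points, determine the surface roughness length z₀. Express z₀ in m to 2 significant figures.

z₀ ≈ 0.00013 m

Log law: V(z) ∝ ln(z/z₀). With r = V₁/V₂ = 8.1/10.12 = 0.80040,
r · ln(z₂/z₀) = ln(z₁/z₀) ⇒ ln z₀ = (ln z₁ − r·ln z₂)/(1 − r)
ln z₀ = (0.69315 − 0.80040×3.09558) / 0.19960 = -8.9404
z₀ = exp(-8.9404) = 0.0001310 m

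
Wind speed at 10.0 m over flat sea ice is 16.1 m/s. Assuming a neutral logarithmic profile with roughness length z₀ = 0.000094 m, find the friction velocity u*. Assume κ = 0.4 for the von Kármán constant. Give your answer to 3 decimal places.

u* ≈ 0.556 m/s

Log law: V(z) = (u*/κ) · ln(z/z₀) ⇒ u* = κ · V / ln(z/z₀)
u* = 0.4 × 16.1 / ln(10.0/0.000094) = 0.4 × 16.1 / 11.5748
   = 6.4400 / 11.5748 = 0.5564 m/s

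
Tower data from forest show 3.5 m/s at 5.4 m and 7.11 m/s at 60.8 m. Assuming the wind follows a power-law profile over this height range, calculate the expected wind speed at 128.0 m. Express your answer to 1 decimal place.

First find α: α = ln(V₂/V₁)/ln(z₂/z₁) = ln(7.11/3.5)/ln(60.8/5.4) = 0.70874/2.42119 = 0.2927
Extrapolate from 60.8 m to 128.0 m: V₃ = 7.11 × (128.0/60.8)^0.2927 = 7.11 × 1.2435 = 8.8412 m/s

8.8 m/s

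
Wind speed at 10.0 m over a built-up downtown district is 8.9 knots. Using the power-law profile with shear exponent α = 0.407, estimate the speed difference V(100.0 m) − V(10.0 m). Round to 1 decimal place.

13.8 knots

Power law: V₂ = V₁ · (z₂/z₁)^α = 8.9 × (10.0000)^0.407 = 22.7190 knots
ΔV = 22.7190 − 8.9 = 13.8190 knots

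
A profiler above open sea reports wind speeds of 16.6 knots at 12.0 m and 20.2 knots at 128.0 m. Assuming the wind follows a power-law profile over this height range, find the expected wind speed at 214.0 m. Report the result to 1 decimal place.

First find α: α = ln(V₂/V₁)/ln(z₂/z₁) = ln(20.2/16.6)/ln(128.0/12.0) = 0.19628/2.36712 = 0.0829
Extrapolate from 128.0 m to 214.0 m: V₃ = 20.2 × (214.0/128.0)^0.0829 = 20.2 × 1.0435 = 21.0794 knots

21.1 knots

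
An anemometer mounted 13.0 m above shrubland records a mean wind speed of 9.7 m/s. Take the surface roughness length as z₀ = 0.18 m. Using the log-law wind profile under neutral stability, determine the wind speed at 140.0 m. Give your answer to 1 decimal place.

15.1 m/s

Log law: V(z) ∝ ln(z/z₀), so V₂/V₁ = ln(z₂/z₀) / ln(z₁/z₀).
ln(140.0/0.18) = 6.6564, ln(13.0/0.18) = 4.2797
V₂ = 9.7 × 6.6564/4.2797 = 9.7 × 1.5553 = 15.0867 m/s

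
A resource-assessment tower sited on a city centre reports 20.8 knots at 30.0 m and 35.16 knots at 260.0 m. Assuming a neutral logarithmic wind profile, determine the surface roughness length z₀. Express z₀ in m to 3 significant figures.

Log law: V(z) ∝ ln(z/z₀). With r = V₁/V₂ = 20.8/35.16 = 0.59158,
r · ln(z₂/z₀) = ln(z₁/z₀) ⇒ ln z₀ = (ln z₁ − r·ln z₂)/(1 − r)
ln z₀ = (3.40120 − 0.59158×5.56068) / 0.40842 = 0.2733
z₀ = exp(0.2733) = 1.314 m

z₀ ≈ 1.31 m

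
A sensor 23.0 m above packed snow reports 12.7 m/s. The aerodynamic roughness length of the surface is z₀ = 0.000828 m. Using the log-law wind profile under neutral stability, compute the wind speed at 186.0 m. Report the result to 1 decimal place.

Log law: V(z) ∝ ln(z/z₀), so V₂/V₁ = ln(z₂/z₀) / ln(z₁/z₀).
ln(186.0/0.000828) = 12.3222, ln(23.0/0.000828) = 10.2320
V₂ = 12.7 × 12.3222/10.2320 = 12.7 × 1.2043 = 15.2944 m/s

15.3 m/s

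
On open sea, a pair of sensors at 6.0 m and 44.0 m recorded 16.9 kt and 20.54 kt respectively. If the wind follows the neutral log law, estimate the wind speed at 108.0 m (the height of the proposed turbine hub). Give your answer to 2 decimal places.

22.18 kt

Log law: V ∝ ln(z/z₀). From the pair, with r = V₁/V₂ = 0.82278,
ln z₀ = (ln z₁ − r·ln z₂)/(1 − r) = (1.7918 − 0.82278×3.7842)/0.17722 = -7.4588 → z₀ = 0.0005763 m
V₃ = V₁ · ln(z₃/z₀)/ln(z₁/z₀) = 16.9 × 12.1409/9.2506 = 22.1805 kt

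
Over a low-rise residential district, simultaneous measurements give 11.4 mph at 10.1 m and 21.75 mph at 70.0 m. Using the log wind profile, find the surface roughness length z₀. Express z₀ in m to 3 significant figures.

z₀ ≈ 1.20 m

Log law: V(z) ∝ ln(z/z₀). With r = V₁/V₂ = 11.4/21.75 = 0.52414,
r · ln(z₂/z₀) = ln(z₁/z₀) ⇒ ln z₀ = (ln z₁ − r·ln z₂)/(1 − r)
ln z₀ = (2.31254 − 0.52414×4.24850) / 0.47586 = 0.1802
z₀ = exp(0.1802) = 1.197 m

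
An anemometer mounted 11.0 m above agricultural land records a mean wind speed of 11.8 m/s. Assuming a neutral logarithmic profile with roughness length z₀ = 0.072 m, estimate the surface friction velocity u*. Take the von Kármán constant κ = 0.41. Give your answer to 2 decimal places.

u* ≈ 0.96 m/s

Log law: V(z) = (u*/κ) · ln(z/z₀) ⇒ u* = κ · V / ln(z/z₀)
u* = 0.41 × 11.8 / ln(11.0/0.072) = 0.41 × 11.8 / 5.0290
   = 4.8380 / 5.0290 = 0.9620 m/s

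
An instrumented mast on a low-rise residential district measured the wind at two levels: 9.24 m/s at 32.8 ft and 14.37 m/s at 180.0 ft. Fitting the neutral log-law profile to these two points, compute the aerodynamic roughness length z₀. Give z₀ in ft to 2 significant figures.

Log law: V(z) ∝ ln(z/z₀). With r = V₁/V₂ = 9.24/14.37 = 0.64301,
r · ln(z₂/z₀) = ln(z₁/z₀) ⇒ ln z₀ = (ln z₁ − r·ln z₂)/(1 − r)
ln z₀ = (3.49043 − 0.64301×5.19296) / 0.35699 = 0.4239
z₀ = exp(0.4239) = 1.528 ft

z₀ ≈ 1.5 ft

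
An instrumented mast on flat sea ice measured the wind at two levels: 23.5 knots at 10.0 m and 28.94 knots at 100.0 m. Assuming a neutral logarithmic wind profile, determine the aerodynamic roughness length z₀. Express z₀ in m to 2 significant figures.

Log law: V(z) ∝ ln(z/z₀). With r = V₁/V₂ = 23.5/28.94 = 0.81202,
r · ln(z₂/z₀) = ln(z₁/z₀) ⇒ ln z₀ = (ln z₁ − r·ln z₂)/(1 − r)
ln z₀ = (2.30259 − 0.81202×4.60517) / 0.18798 = -7.6442
z₀ = exp(-7.6442) = 0.0004788 m

z₀ ≈ 0.00048 m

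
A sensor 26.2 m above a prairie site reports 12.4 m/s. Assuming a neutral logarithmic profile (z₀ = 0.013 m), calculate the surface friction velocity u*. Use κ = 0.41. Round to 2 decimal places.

u* ≈ 0.67 m/s

Log law: V(z) = (u*/κ) · ln(z/z₀) ⇒ u* = κ · V / ln(z/z₀)
u* = 0.41 × 12.4 / ln(26.2/0.013) = 0.41 × 12.4 / 7.6086
   = 5.0840 / 7.6086 = 0.6682 m/s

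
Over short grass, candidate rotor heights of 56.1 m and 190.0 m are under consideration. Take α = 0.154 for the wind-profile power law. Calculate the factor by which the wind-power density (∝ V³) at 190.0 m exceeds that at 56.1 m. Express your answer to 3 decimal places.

1.757

Speed ratio: V_B/V_A = (z_B/z_A)^α = (190.0/56.1)^0.154 = (3.3868)^0.154 = 1.20667
Power-density ratio: P_B/P_A = (V_B/V_A)³ = (1.20667)³ = 1.75697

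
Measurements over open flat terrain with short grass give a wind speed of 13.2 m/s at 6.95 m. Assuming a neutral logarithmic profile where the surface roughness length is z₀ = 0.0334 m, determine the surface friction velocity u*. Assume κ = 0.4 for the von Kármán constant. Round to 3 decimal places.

u* ≈ 0.989 m/s

Log law: V(z) = (u*/κ) · ln(z/z₀) ⇒ u* = κ · V / ln(z/z₀)
u* = 0.4 × 13.2 / ln(6.95/0.0334) = 0.4 × 13.2 / 5.3379
   = 5.2800 / 5.3379 = 0.9891 m/s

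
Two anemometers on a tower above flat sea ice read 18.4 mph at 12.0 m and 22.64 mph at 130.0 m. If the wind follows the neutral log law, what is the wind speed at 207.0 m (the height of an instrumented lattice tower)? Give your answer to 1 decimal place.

Log law: V ∝ ln(z/z₀). From the pair, with r = V₁/V₂ = 0.81272,
ln z₀ = (ln z₁ − r·ln z₂)/(1 − r) = (2.4849 − 0.81272×4.8675)/0.18728 = -7.8548 → z₀ = 0.0003879 m
V₃ = V₁ · ln(z₃/z₀)/ln(z₁/z₀) = 18.4 × 13.1875/10.3397 = 23.4678 mph

23.5 mph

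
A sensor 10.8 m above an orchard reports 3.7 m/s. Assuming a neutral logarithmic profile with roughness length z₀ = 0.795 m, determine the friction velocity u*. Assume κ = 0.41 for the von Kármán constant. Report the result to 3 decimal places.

u* ≈ 0.581 m/s

Log law: V(z) = (u*/κ) · ln(z/z₀) ⇒ u* = κ · V / ln(z/z₀)
u* = 0.41 × 3.7 / ln(10.8/0.795) = 0.41 × 3.7 / 2.6090
   = 1.5170 / 2.6090 = 0.5815 m/s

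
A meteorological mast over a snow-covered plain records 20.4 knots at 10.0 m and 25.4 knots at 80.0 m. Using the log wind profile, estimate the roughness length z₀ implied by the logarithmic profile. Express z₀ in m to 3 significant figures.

z₀ ≈ 0.00207 m

Log law: V(z) ∝ ln(z/z₀). With r = V₁/V₂ = 20.4/25.4 = 0.80315,
r · ln(z₂/z₀) = ln(z₁/z₀) ⇒ ln z₀ = (ln z₁ − r·ln z₂)/(1 − r)
ln z₀ = (2.30259 − 0.80315×4.38203) / 0.19685 = -6.1815
z₀ = exp(-6.1815) = 0.002067 m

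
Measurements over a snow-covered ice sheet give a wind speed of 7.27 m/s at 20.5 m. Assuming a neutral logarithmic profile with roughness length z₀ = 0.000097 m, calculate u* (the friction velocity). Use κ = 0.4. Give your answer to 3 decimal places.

u* ≈ 0.237 m/s

Log law: V(z) = (u*/κ) · ln(z/z₀) ⇒ u* = κ · V / ln(z/z₀)
u* = 0.4 × 7.27 / ln(20.5/0.000097) = 0.4 × 7.27 / 12.2612
   = 2.9080 / 12.2612 = 0.2372 m/s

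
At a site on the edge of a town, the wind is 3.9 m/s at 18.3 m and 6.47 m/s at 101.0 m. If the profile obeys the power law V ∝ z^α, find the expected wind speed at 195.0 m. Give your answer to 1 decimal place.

7.9 m/s

First find α: α = ln(V₂/V₁)/ln(z₂/z₁) = ln(6.47/3.9)/ln(101.0/18.3) = 0.50620/1.70822 = 0.2963
Extrapolate from 101.0 m to 195.0 m: V₃ = 6.47 × (195.0/101.0)^0.2963 = 6.47 × 1.2153 = 7.8627 m/s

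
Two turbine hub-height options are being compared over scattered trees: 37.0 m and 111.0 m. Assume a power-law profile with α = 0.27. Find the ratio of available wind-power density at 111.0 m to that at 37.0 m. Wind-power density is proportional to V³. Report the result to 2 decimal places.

Speed ratio: V_B/V_A = (z_B/z_A)^α = (111.0/37.0)^0.27 = (3.0000)^0.27 = 1.34531
Power-density ratio: P_B/P_A = (V_B/V_A)³ = (1.34531)³ = 2.43483

2.43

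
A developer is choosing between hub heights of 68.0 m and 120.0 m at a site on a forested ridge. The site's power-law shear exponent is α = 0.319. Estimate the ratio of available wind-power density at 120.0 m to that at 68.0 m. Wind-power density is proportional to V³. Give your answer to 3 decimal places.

1.722

Speed ratio: V_B/V_A = (z_B/z_A)^α = (120.0/68.0)^0.319 = (1.7647)^0.319 = 1.19864
Power-density ratio: P_B/P_A = (V_B/V_A)³ = (1.19864)³ = 1.72213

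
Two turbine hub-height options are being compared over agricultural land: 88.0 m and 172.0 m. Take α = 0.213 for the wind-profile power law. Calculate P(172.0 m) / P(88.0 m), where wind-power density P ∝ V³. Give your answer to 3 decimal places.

1.535

Speed ratio: V_B/V_A = (z_B/z_A)^α = (172.0/88.0)^0.213 = (1.9545)^0.213 = 1.15343
Power-density ratio: P_B/P_A = (V_B/V_A)³ = (1.15343)³ = 1.53454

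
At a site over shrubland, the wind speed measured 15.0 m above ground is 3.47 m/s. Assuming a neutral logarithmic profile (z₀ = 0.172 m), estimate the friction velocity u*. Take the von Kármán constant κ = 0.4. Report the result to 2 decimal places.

Log law: V(z) = (u*/κ) · ln(z/z₀) ⇒ u* = κ · V / ln(z/z₀)
u* = 0.4 × 3.47 / ln(15.0/0.172) = 0.4 × 3.47 / 4.4683
   = 1.3880 / 4.4683 = 0.3106 m/s

u* ≈ 0.31 m/s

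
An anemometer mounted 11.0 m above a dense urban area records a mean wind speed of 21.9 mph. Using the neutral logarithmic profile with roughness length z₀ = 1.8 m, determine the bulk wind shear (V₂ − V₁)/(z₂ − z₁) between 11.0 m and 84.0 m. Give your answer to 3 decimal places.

0.337 mph/m

Log law: V₂ = V₁ · ln(z₂/z₀)/ln(z₁/z₀) = 21.9 × 3.8430/1.8101 = 46.4958 mph
ΔV/Δz = (46.4958 − 21.9)/(84.0 − 11.0) = 24.5958/73.0000 = 0.33693 mph/m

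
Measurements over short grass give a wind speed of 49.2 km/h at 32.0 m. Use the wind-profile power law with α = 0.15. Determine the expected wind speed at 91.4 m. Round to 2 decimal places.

Power-law profile: V₂ = V₁ · (z₂/z₁)^α
V₂ = 49.2 × (91.4/32.0)^0.15 = 49.2 × (2.8563)^0.15
    = 49.2 × 1.1705 = 57.5883 km/h

57.59 km/h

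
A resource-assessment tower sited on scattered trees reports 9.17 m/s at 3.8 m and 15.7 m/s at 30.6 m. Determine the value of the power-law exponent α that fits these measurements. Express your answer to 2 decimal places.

Power law: V₂/V₁ = (z₂/z₁)^α ⇒ α = ln(V₂/V₁) / ln(z₂/z₁)
α = ln(15.7/9.17) / ln(30.6/3.8) = ln(1.7121) / ln(8.0526)
  = 0.53772 / 2.08600 = 0.25778

α ≈ 0.26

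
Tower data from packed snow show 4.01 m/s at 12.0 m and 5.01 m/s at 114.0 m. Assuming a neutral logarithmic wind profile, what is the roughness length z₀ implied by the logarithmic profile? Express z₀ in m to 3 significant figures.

z₀ ≈ 0.00144 m

Log law: V(z) ∝ ln(z/z₀). With r = V₁/V₂ = 4.01/5.01 = 0.80040,
r · ln(z₂/z₀) = ln(z₁/z₀) ⇒ ln z₀ = (ln z₁ − r·ln z₂)/(1 − r)
ln z₀ = (2.48491 − 0.80040×4.73620) / 0.19960 = -6.5428
z₀ = exp(-6.5428) = 0.001440 m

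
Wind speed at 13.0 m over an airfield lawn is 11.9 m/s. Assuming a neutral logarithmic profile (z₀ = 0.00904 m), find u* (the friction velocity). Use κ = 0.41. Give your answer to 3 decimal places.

u* ≈ 0.671 m/s

Log law: V(z) = (u*/κ) · ln(z/z₀) ⇒ u* = κ · V / ln(z/z₀)
u* = 0.41 × 11.9 / ln(13.0/0.00904) = 0.41 × 11.9 / 7.2710
   = 4.8790 / 7.2710 = 0.6710 m/s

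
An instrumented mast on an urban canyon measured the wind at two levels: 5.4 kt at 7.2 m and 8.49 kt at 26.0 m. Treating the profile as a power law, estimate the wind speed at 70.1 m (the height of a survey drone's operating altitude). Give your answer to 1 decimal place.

12.0 kt

First find α: α = ln(V₂/V₁)/ln(z₂/z₁) = ln(8.49/5.4)/ln(26.0/7.2) = 0.45249/1.28402 = 0.3524
Extrapolate from 26.0 m to 70.1 m: V₃ = 8.49 × (70.1/26.0)^0.3524 = 8.49 × 1.4184 = 12.0421 kt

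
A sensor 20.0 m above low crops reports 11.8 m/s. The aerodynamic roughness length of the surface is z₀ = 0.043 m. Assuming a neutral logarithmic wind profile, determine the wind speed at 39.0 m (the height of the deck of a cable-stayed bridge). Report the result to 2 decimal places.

13.08 m/s

Log law: V(z) ∝ ln(z/z₀), so V₂/V₁ = ln(z₂/z₀) / ln(z₁/z₀).
ln(39.0/0.043) = 6.8101, ln(20.0/0.043) = 6.1423
V₂ = 11.8 × 6.8101/6.1423 = 11.8 × 1.1087 = 13.0830 m/s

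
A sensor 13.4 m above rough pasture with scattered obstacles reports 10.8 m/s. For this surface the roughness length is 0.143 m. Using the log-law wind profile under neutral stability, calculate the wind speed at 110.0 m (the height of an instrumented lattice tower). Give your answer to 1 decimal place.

Log law: V(z) ∝ ln(z/z₀), so V₂/V₁ = ln(z₂/z₀) / ln(z₁/z₀).
ln(110.0/0.143) = 6.6454, ln(13.4/0.143) = 4.5402
V₂ = 10.8 × 6.6454/4.5402 = 10.8 × 1.4637 = 15.8078 m/s

15.8 m/s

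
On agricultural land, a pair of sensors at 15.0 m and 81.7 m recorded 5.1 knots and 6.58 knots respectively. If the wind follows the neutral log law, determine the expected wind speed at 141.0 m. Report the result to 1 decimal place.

7.1 knots

Log law: V ∝ ln(z/z₀). From the pair, with r = V₁/V₂ = 0.77508,
ln z₀ = (ln z₁ − r·ln z₂)/(1 − r) = (2.7081 − 0.77508×4.4031)/0.22492 = -3.1328 → z₀ = 0.04359 m
V₃ = V₁ · ln(z₃/z₀)/ln(z₁/z₀) = 5.1 × 8.0816/5.8409 = 7.0565 knots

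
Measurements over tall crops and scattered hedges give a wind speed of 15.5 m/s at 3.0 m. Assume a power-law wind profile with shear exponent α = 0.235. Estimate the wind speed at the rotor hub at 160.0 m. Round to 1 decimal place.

39.5 m/s

Power-law profile: V₂ = V₁ · (z₂/z₁)^α
V₂ = 15.5 × (160.0/3.0)^0.235 = 15.5 × (53.3333)^0.235
    = 15.5 × 2.5459 = 39.4618 m/s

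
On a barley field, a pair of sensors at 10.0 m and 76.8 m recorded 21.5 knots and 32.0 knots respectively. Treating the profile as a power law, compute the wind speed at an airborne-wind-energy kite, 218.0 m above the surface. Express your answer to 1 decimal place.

First find α: α = ln(V₂/V₁)/ln(z₂/z₁) = ln(32.0/21.5)/ln(76.8/10.0) = 0.39768/2.03862 = 0.1951
Extrapolate from 76.8 m to 218.0 m: V₃ = 32.0 × (218.0/76.8)^0.1951 = 32.0 × 1.2257 = 39.2227 knots

39.2 knots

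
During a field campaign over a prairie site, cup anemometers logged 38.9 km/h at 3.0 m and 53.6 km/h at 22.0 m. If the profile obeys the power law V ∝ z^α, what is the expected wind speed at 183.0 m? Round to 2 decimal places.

First find α: α = ln(V₂/V₁)/ln(z₂/z₁) = ln(53.6/38.9)/ln(22.0/3.0) = 0.32055/1.99243 = 0.1609
Extrapolate from 22.0 m to 183.0 m: V₃ = 53.6 × (183.0/22.0)^0.1609 = 53.6 × 1.4061 = 75.3676 km/h

75.37 km/h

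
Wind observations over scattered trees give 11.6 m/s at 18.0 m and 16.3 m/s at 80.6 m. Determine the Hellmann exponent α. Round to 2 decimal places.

Power law: V₂/V₁ = (z₂/z₁)^α ⇒ α = ln(V₂/V₁) / ln(z₂/z₁)
α = ln(16.3/11.6) / ln(80.6/18.0) = ln(1.4052) / ln(4.4778)
  = 0.34016 / 1.49913 = 0.22691

α ≈ 0.23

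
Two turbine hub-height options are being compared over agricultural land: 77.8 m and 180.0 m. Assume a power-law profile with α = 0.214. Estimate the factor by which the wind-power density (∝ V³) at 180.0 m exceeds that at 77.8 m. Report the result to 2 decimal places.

Speed ratio: V_B/V_A = (z_B/z_A)^α = (180.0/77.8)^0.214 = (2.3136)^0.214 = 1.19663
Power-density ratio: P_B/P_A = (V_B/V_A)³ = (1.19663)³ = 1.71347

1.71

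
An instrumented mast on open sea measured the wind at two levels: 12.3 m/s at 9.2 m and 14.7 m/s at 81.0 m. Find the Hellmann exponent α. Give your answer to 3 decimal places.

α ≈ 0.082

Power law: V₂/V₁ = (z₂/z₁)^α ⇒ α = ln(V₂/V₁) / ln(z₂/z₁)
α = ln(14.7/12.3) / ln(81.0/9.2) = ln(1.1951) / ln(8.8043)
  = 0.17825 / 2.17525 = 0.08194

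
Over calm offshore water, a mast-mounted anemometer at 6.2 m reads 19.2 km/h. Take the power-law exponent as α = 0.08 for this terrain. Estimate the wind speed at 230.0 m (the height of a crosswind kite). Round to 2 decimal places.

25.64 km/h

Power-law profile: V₂ = V₁ · (z₂/z₁)^α
V₂ = 19.2 × (230.0/6.2)^0.08 = 19.2 × (37.0968)^0.08
    = 19.2 × 1.3352 = 25.6359 km/h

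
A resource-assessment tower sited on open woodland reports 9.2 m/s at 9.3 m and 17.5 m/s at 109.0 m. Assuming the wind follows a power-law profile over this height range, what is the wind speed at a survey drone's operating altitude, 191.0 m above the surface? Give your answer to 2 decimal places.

20.26 m/s

First find α: α = ln(V₂/V₁)/ln(z₂/z₁) = ln(17.5/9.2)/ln(109.0/9.3) = 0.64300/2.46133 = 0.2612
Extrapolate from 109.0 m to 191.0 m: V₃ = 17.5 × (191.0/109.0)^0.2612 = 17.5 × 1.1578 = 20.2618 m/s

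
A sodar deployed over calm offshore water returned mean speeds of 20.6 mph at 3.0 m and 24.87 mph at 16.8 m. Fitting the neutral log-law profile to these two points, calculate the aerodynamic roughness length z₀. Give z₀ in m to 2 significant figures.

Log law: V(z) ∝ ln(z/z₀). With r = V₁/V₂ = 20.6/24.87 = 0.82831,
r · ln(z₂/z₀) = ln(z₁/z₀) ⇒ ln z₀ = (ln z₁ − r·ln z₂)/(1 − r)
ln z₀ = (1.09861 − 0.82831×2.82138) / 0.17169 = -7.2126
z₀ = exp(-7.2126) = 0.0007372 m

z₀ ≈ 0.00074 m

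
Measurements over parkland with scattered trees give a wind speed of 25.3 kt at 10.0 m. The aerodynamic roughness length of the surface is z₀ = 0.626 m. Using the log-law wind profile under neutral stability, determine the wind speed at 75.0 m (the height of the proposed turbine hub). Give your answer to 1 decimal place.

Log law: V(z) ∝ ln(z/z₀), so V₂/V₁ = ln(z₂/z₀) / ln(z₁/z₀).
ln(75.0/0.626) = 4.7859, ln(10.0/0.626) = 2.7710
V₂ = 25.3 × 4.7859/2.7710 = 25.3 × 1.7271 = 43.6967 kt

43.7 kt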